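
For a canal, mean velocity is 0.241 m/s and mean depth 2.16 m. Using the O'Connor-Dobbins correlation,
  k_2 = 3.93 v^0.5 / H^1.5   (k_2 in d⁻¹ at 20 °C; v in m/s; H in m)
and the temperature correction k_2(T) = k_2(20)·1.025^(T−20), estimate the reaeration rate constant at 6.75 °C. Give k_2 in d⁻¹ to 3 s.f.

k_2 ≈ 0.438 d⁻¹

k_2(20) = 3.93 × 0.241^0.5 / 2.16^1.5 = 3.93 × 0.4909 / 3.175 = 0.6077 d⁻¹.
k_2(6.75) = 0.6077 × 1.025^(6.75−20) = 0.6077 × 0.7210 = 0.4382 d⁻¹.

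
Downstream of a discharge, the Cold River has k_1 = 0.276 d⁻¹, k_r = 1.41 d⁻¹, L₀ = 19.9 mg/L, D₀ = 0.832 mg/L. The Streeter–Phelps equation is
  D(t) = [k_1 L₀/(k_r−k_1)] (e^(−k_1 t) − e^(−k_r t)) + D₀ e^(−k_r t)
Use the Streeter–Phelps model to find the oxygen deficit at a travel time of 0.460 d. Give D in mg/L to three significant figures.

k_1 L₀/(k_r−k_1) = 0.276×19.9/(1.41−0.276) = 5.492/1.134 = 4.843 mg/L.
e^(−k_1 t) = e^(−0.276×0.4600) = 0.8808; e^(−k_r t) = e^(−1.41×0.4600) = 0.5228.
D = 4.843 × (0.8808 − 0.5228) + 0.832 × 0.5228 = 1.734 + 0.4350 = 2.169 mg/L.

D ≈ 2.17 mg/L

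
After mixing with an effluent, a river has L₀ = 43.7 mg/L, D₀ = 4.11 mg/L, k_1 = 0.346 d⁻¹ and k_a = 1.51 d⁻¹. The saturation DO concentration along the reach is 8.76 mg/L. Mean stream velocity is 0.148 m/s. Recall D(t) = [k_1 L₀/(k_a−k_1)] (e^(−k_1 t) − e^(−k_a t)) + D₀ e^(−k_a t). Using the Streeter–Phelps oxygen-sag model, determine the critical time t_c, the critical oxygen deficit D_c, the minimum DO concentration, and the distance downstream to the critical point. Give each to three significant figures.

t_c ≈ 0.939 d; D_c ≈ 7.24 mg/L; min DO ≈ 1.52 mg/L; x_c ≈ 12.0 km

t_c = [1/(k_a−k_1)] ln[(k_a/k_1)(1 − D₀(k_a−k_1)/(k_1 L₀))]
= [1/(1.51−0.346)] ln[(1.51/0.346)(1 − 4.11×1.164/(0.346×43.7))]
= (1/1.164) ln[4.364 × 0.6836] = 0.8591 × ln(2.983) = 0.8591 × 1.093 = 0.9390 d.
L(t_c) = L₀ e^(−k_1 t_c) = 43.7 × 0.7226 = 31.58 mg/L, and at the critical point k_a D_c = k_1 L, so D_c = (0.346/1.51) × 31.58 = 7.236 mg/L.
Minimum DO = C_s − D_c = 8.76 − 7.236 = 1.524 mg/L.
x_c = v t_c = 0.148 m/s × 0.9390 d × 86400 s/d = 12010 m ≈ 12.0 km.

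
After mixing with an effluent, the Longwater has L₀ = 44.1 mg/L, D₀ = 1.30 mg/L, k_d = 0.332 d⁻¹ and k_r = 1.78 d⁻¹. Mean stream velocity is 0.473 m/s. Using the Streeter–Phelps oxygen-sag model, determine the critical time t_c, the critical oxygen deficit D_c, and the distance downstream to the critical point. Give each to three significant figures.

With k_r/k_d = 5.361 and 1 − D₀(k_r−k_d)/(k_d L₀) = 0.8714,
t_c = ln(5.361 × 0.8714) / (1.78 − 0.332) = ln(4.672) / 1.448 = 1.542/1.448 = 1.065 d.
L(t_c) = L₀ e^(−k_d t_c) = 44.1 × 0.7023 = 30.97 mg/L, and at the critical point k_r D_c = k_d L, so D_c = (0.332/1.78) × 30.97 = 5.776 mg/L.
x_c = v t_c = 0.473 m/s × 1.065 d × 86400 s/d = 43510 m ≈ 43.5 km.

t_c ≈ 1.06 d; D_c ≈ 5.78 mg/L; x_c ≈ 43.5 km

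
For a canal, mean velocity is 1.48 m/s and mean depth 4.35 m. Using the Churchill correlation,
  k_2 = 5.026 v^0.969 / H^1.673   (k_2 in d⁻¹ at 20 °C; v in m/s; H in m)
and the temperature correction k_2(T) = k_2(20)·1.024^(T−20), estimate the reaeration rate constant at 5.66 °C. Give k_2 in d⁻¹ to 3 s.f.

k_2 ≈ 0.447 d⁻¹

k_2(20) = 5.026 × 1.48^0.969 / 4.35^1.673 = 5.026 × 1.462 / 11.70 = 0.6281 d⁻¹.
k_2(5.66) = 0.6281 × 1.024^(5.66−20) = 0.6281 × 0.7117 = 0.4470 d⁻¹.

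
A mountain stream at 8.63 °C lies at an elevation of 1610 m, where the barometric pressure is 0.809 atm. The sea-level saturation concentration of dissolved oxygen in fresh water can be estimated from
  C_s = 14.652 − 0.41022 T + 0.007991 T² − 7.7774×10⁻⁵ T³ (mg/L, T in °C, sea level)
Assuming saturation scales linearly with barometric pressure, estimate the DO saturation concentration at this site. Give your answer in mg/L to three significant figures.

At sea level: C_s = 14.652 − 0.41022×8.63 + 0.007991×8.63² − 7.7774×10⁻⁵×8.63³ = 11.66 mg/L.
Pressure correction: C_s' = 11.66 × 0.809 = 9.430 mg/L.

C_s ≈ 9.43 mg/L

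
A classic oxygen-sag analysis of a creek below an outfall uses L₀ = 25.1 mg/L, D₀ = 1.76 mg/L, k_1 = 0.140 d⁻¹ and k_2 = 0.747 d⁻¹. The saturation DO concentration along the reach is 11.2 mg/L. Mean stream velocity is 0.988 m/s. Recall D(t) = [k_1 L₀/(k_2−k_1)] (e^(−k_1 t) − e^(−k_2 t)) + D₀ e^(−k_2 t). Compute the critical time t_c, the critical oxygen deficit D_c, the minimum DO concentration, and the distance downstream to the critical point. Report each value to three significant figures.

t_c ≈ 2.16 d; D_c ≈ 3.48 mg/L; min DO ≈ 7.72 mg/L; x_c ≈ 185 km

With k_2/k_1 = 5.336 and 1 − D₀(k_2−k_1)/(k_1 L₀) = 0.6960,
t_c = ln(5.336 × 0.6960) / (0.747 − 0.140) = ln(3.714) / 0.6070 = 1.312/0.6070 = 2.161 d.
D_c = (k_1/k_2) L₀ e^(−k_1 t_c) = (0.140/0.747) × 25.1 × e^(−0.140×2.161) = 0.1874 × 25.1 × 0.7389 = 3.476 mg/L.
Minimum DO = C_s − D_c = 11.2 − 3.476 = 7.724 mg/L.
x_c = v t_c = 0.988 m/s × 2.161 d × 86400 s/d = 184500 m ≈ 185 km.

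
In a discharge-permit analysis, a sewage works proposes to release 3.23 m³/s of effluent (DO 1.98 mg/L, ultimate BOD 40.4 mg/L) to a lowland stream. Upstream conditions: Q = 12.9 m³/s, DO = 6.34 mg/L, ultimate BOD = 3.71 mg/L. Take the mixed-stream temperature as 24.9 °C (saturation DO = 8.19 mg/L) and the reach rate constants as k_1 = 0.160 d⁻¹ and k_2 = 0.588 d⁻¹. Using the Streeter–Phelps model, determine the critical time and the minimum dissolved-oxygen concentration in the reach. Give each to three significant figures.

t_c ≈ 0.529 d; minimum DO ≈ 5.43 mg/L

Mixed DO = (12.9×6.34 + 3.23×1.98)/(12.9+3.23) = 88.18/16.13 = 5.467 mg/L.
Mixed L₀ = (12.9×3.71 + 3.23×40.4)/(16.13) = 178.4/16.13 = 11.06 mg/L.
Initial deficit D₀ = C_s − DO₀ = 8.19 − 5.467 = 2.723 mg/L.
t_c = (1/0.4280) ln[(0.588/0.160)(1 − 2.723×0.4280/(0.160×11.06))] = 2.336 × ln(1.254) = 0.5288 d.
D_c = (0.160/0.588) × 11.06 × e^(−0.160×0.5288) = 0.2721 × 11.06 × 0.9189 = 2.765 mg/L.
Minimum DO = 8.19 − 2.765 = 5.425 mg/L.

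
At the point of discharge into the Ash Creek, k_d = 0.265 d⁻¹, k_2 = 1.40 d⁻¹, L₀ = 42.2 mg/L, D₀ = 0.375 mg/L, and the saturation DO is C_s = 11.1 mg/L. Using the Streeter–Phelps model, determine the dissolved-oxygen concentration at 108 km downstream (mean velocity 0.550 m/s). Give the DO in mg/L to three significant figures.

Travel time t = x/v = 108 km / (0.550 m/s) = 108000 m / 0.550 m/s = 196400 s = 2.273 d.
k_d L₀/(k_2−k_d) = 0.265×42.2/(1.40−0.265) = 11.18/1.135 = 9.853 mg/L.
e^(−k_d t) = e^(−0.265×2.273) = 0.5476; e^(−k_2 t) = e^(−1.40×2.273) = 0.04151.
D = 9.853 × (0.5476 − 0.04151) + 0.375 × 0.04151 = 4.986 + 0.01557 = 5.002 mg/L.
DO = C_s − D = 11.1 − 5.002 = 6.098 mg/L.

DO ≈ 6.10 mg/L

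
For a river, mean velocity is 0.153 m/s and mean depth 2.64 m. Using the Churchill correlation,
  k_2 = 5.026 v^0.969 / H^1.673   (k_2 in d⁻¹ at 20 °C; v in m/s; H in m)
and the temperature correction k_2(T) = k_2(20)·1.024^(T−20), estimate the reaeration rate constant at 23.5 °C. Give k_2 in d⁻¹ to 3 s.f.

k_2 ≈ 0.175 d⁻¹

k_2(20) = 5.026 × 0.153^0.969 / 2.64^1.673 = 5.026 × 0.1622 / 5.074 = 0.1606 d⁻¹.
k_2(23.5) = 0.1606 × 1.024^(23.5−20) = 0.1606 × 1.087 = 0.1745 d⁻¹.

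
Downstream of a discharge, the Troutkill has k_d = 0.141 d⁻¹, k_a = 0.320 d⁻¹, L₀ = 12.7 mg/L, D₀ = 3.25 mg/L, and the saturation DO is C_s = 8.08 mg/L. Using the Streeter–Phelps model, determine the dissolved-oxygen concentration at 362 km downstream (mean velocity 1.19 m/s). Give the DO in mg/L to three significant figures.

Travel time t = x/v = 362 km / (1.19 m/s) = 362000 m / 1.19 m/s = 304200 s = 3.521 d.
k_d L₀/(k_a−k_d) = 0.141×12.7/(0.320−0.141) = 1.791/0.1790 = 10.00 mg/L.
e^(−k_d t) = e^(−0.141×3.521) = 0.6087; e^(−k_a t) = e^(−0.320×3.521) = 0.3241.
D = 10.00 × (0.6087 − 0.3241) + 3.25 × 0.3241 = 2.847 + 1.053 = 3.900 mg/L.
DO = C_s − D = 8.08 − 3.900 = 4.180 mg/L.

DO ≈ 4.18 mg/L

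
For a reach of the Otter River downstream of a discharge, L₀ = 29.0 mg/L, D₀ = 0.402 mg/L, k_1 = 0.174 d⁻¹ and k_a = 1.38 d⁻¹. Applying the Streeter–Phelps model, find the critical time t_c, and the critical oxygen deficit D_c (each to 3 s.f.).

At the critical point dD/dt = 0, so k_1 L₀ e^(−k_1 t) = k_a D. Substituting D(t) from the Streeter–Phelps equation and solving for t gives
t_c = ln[(k_a/k_1)(1 − D₀(k_a−k_1)/(k_1 L₀))] / (k_a−k_1).
Here k_a−k_1 = 1.206 d⁻¹ and 1 − D₀(k_a−k_1)/(k_1 L₀) = 1 − 0.402×1.206/(0.174×29.0) = 0.9039, so
t_c = ln(7.931 × 0.9039) / 1.206 = 1.970 / 1.206 = 1.633 d.
L(t_c) = L₀ e^(−k_1 t_c) = 29.0 × 0.7526 = 21.83 mg/L, and at the critical point k_a D_c = k_1 L, so D_c = (0.174/1.38) × 21.83 = 2.752 mg/L.

t_c ≈ 1.63 d; D_c ≈ 2.75 mg/L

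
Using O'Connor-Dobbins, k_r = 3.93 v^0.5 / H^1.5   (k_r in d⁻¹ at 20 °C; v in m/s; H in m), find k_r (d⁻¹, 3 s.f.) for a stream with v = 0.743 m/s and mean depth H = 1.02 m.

k_r = 3.93 × 0.743^0.5 / 1.02^1.5 = 3.93 × 0.8620 / 1.030 = 3.288 d⁻¹.

k_r ≈ 3.29 d⁻¹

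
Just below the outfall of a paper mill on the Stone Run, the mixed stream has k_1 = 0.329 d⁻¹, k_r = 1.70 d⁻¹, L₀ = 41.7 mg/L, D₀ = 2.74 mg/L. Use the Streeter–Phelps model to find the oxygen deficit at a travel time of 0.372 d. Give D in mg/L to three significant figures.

k_1 L₀/(k_r−k_1) = 0.329×41.7/(1.70−0.329) = 13.72/1.371 = 10.01 mg/L.
e^(−k_1 t) = e^(−0.329×0.3720) = 0.8848; e^(−k_r t) = e^(−1.70×0.3720) = 0.5313.
D = 10.01 × (0.8848 − 0.5313) + 2.74 × 0.5313 = 3.537 + 1.456 = 4.993 mg/L.

D ≈ 4.99 mg/L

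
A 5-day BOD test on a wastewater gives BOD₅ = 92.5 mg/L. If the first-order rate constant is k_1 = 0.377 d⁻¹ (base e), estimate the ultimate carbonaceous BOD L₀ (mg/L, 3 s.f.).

L₀ ≈ 109 mg/L

BOD₅ = L₀(1 − e^(−5k_1)) ⇒ L₀ = BOD₅ / (1 − e^(−5×0.377))
= 92.5 / (1 − 0.1518) = 92.5 / 0.8482 = 109.1 mg/L.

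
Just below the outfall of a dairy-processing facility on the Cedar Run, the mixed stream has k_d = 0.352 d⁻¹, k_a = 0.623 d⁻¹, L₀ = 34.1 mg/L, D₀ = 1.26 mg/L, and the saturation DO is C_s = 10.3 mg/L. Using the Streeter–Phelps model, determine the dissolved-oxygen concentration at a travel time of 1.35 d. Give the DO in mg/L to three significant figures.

k_d L₀/(k_a−k_d) = 0.352×34.1/(0.623−0.352) = 12.00/0.2710 = 44.29 mg/L.
e^(−k_d t) = e^(−0.352×1.350) = 0.6218; e^(−k_a t) = e^(−0.623×1.350) = 0.4313.
D = 44.29 × (0.6218 − 0.4313) + 1.26 × 0.4313 = 8.438 + 0.5434 = 8.981 mg/L.
DO = C_s − D = 10.3 − 8.981 = 1.319 mg/L.

DO ≈ 1.32 mg/L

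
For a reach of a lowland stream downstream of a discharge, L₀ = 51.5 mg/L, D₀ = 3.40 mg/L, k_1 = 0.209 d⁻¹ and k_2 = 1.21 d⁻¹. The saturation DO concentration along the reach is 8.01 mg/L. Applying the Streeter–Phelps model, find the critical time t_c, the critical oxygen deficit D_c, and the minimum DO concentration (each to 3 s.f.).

t_c ≈ 1.37 d; D_c ≈ 6.67 mg/L; min DO ≈ 1.34 mg/L

At the critical point dD/dt = 0, so k_1 L₀ e^(−k_1 t) = k_2 D. Substituting D(t) from the Streeter–Phelps equation and solving for t gives
t_c = ln[(k_2/k_1)(1 − D₀(k_2−k_1)/(k_1 L₀))] / (k_2−k_1).
Here k_2−k_1 = 1.001 d⁻¹ and 1 − D₀(k_2−k_1)/(k_1 L₀) = 1 − 3.40×1.001/(0.209×51.5) = 0.6838, so
t_c = ln(5.789 × 0.6838) / 1.001 = 1.376 / 1.001 = 1.375 d.
L(t_c) = L₀ e^(−k_1 t_c) = 51.5 × 0.7503 = 38.64 mg/L, and at the critical point k_2 D_c = k_1 L, so D_c = (0.209/1.21) × 38.64 = 6.674 mg/L.
Minimum DO = C_s − D_c = 8.01 − 6.674 = 1.336 mg/L.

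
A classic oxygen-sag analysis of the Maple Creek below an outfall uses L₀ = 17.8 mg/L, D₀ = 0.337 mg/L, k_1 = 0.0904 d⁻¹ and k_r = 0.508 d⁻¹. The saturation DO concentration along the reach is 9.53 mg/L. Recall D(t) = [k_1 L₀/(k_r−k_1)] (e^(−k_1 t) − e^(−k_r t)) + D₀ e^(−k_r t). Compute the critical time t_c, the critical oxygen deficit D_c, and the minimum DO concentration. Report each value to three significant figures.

t_c ≈ 3.91 d; D_c ≈ 2.22 mg/L; min DO ≈ 7.31 mg/L

At the critical point dD/dt = 0, so k_1 L₀ e^(−k_1 t) = k_r D. Substituting D(t) from the Streeter–Phelps equation and solving for t gives
t_c = ln[(k_r/k_1)(1 − D₀(k_r−k_1)/(k_1 L₀))] / (k_r−k_1).
Here k_r−k_1 = 0.4176 d⁻¹ and 1 − D₀(k_r−k_1)/(k_1 L₀) = 1 − 0.337×0.4176/(0.0904×17.8) = 0.9125, so
t_c = ln(5.619 × 0.9125) / 0.4176 = 1.635 / 0.4176 = 3.915 d.
L(t_c) = L₀ e^(−k_1 t_c) = 17.8 × 0.7020 = 12.49 mg/L, and at the critical point k_r D_c = k_1 L, so D_c = (0.0904/0.508) × 12.49 = 2.224 mg/L.
Minimum DO = C_s − D_c = 9.53 − 2.224 = 7.306 mg/L.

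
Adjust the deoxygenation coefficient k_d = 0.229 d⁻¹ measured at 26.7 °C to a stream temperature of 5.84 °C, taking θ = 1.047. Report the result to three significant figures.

k_d(T₂) = k_d(T₁) · θ^(T₂−T₁) = 0.229 × 1.047^(5.84−26.7)
= 0.229 × 1.047^-20.9 = 0.229 × 0.3836 = 0.08785 d⁻¹.

k_d ≈ 0.0879 d⁻¹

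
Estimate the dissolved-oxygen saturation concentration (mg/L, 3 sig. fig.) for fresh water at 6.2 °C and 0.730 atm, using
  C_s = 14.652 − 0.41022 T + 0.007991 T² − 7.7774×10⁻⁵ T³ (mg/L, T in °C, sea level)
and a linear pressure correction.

At sea level: C_s = 14.652 − 0.41022×6.2 + 0.007991×6.2² − 7.7774×10⁻⁵×6.2³ = 12.40 mg/L.
Pressure correction: C_s' = 12.40 × 0.730 = 9.050 mg/L.

C_s ≈ 9.05 mg/L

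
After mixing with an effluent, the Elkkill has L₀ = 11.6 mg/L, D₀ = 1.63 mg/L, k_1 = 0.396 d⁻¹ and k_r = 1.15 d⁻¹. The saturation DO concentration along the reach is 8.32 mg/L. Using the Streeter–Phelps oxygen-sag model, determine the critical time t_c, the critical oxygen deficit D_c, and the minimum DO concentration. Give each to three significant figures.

t_c ≈ 1.00 d; D_c ≈ 2.69 mg/L; min DO ≈ 5.63 mg/L

t_c = [1/(k_r−k_1)] ln[(k_r/k_1)(1 − D₀(k_r−k_1)/(k_1 L₀))]
= [1/(1.15−0.396)] ln[(1.15/0.396)(1 − 1.63×0.7540/(0.396×11.6))]
= (1/0.7540) ln[2.904 × 0.7324] = 1.326 × ln(2.127) = 1.326 × 0.7547 = 1.001 d.
D_c = (k_1/k_r) L₀ e^(−k_1 t_c) = (0.396/1.15) × 11.6 × e^(−0.396×1.001) = 0.3443 × 11.6 × 0.6727 = 2.687 mg/L.
Minimum DO = C_s − D_c = 8.32 − 2.687 = 5.633 mg/L.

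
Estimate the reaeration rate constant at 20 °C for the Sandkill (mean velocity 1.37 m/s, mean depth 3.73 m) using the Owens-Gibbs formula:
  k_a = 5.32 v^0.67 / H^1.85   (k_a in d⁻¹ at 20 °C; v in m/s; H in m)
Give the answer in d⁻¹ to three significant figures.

k_a = 5.32 × 1.37^0.67 / 3.73^1.85 = 5.32 × 1.235 / 11.42 = 0.5752 d⁻¹.

k_a ≈ 0.575 d⁻¹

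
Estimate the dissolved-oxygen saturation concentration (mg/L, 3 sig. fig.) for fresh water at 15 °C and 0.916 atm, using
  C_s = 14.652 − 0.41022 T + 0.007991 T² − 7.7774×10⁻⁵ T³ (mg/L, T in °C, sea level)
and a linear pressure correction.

C_s ≈ 9.19 mg/L

At sea level: C_s = 14.652 − 0.41022×15 + 0.007991×15² − 7.7774×10⁻⁵×15³ = 10.03 mg/L.
Pressure correction: C_s' = 10.03 × 0.916 = 9.191 mg/L.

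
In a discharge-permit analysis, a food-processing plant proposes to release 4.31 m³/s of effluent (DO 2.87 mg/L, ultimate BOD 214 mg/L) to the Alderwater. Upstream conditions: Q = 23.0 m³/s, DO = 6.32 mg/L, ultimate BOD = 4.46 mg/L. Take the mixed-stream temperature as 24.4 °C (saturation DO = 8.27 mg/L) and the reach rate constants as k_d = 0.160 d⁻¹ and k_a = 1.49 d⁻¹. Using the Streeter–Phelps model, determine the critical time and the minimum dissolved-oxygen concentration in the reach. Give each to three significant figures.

Mixed DO = (23.0×6.32 + 4.31×2.87)/(23.0+4.31) = 157.7/27.31 = 5.776 mg/L.
Mixed L₀ = (23.0×4.46 + 4.31×214)/(27.31) = 1025/27.31 = 37.53 mg/L.
Initial deficit D₀ = C_s − DO₀ = 8.27 − 5.776 = 2.494 mg/L.
t_c = (1/1.330) ln[(1.49/0.160)(1 − 2.494×1.330/(0.160×37.53))] = 0.7519 × ln(4.167) = 1.073 d.
D_c = (0.160/1.49) × 37.53 × e^(−0.160×1.073) = 0.1074 × 37.53 × 0.8422 = 3.394 mg/L.
Minimum DO = 8.27 − 3.394 = 4.876 mg/L.

t_c ≈ 1.07 d; minimum DO ≈ 4.88 mg/L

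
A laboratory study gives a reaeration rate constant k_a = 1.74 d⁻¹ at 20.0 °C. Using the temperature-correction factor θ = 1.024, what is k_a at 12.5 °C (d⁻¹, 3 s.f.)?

k_a ≈ 1.46 d⁻¹

k_a(T₂) = k_a(T₁) · θ^(T₂−T₁) = 1.74 × 1.024^(12.5−20.0)
= 1.74 × 1.024^-7.50 = 1.74 × 0.8370 = 1.456 d⁻¹.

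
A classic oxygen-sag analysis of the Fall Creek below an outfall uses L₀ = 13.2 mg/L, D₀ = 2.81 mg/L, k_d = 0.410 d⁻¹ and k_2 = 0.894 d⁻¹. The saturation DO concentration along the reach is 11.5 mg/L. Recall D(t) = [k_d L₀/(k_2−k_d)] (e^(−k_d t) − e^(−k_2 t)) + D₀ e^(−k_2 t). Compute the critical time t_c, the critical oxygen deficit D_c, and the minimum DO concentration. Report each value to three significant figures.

t_c ≈ 1.01 d; D_c ≈ 4.00 mg/L; min DO ≈ 7.50 mg/L

t_c = [1/(k_2−k_d)] ln[(k_2/k_d)(1 − D₀(k_2−k_d)/(k_d L₀))]
= [1/(0.894−0.410)] ln[(0.894/0.410)(1 − 2.81×0.4840/(0.410×13.2))]
= (1/0.4840) ln[2.180 × 0.7487] = 2.066 × ln(1.633) = 2.066 × 0.4901 = 1.013 d.
L(t_c) = L₀ e^(−k_d t_c) = 13.2 × 0.6602 = 8.715 mg/L, and at the critical point k_2 D_c = k_d L, so D_c = (0.410/0.894) × 8.715 = 3.997 mg/L.
Minimum DO = C_s − D_c = 11.5 − 3.997 = 7.503 mg/L.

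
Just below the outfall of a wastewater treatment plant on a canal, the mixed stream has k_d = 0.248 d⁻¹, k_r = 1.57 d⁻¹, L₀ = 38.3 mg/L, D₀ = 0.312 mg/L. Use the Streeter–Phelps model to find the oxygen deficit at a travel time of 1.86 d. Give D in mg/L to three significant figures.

D ≈ 4.16 mg/L

k_d L₀/(k_r−k_d) = 0.248×38.3/(1.57−0.248) = 9.498/1.322 = 7.185 mg/L.
e^(−k_d t) = e^(−0.248×1.860) = 0.6305; e^(−k_r t) = e^(−1.57×1.860) = 0.05392.
D = 7.185 × (0.6305 − 0.05392) + 0.312 × 0.05392 = 4.142 + 0.01682 = 4.159 mg/L.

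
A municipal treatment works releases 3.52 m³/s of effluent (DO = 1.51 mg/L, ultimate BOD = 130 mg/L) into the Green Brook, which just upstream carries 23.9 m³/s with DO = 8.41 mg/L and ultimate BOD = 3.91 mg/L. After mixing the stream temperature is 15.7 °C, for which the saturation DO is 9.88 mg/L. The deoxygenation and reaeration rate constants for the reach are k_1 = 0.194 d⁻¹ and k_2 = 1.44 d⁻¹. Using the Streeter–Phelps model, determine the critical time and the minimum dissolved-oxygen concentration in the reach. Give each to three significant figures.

Mixed DO = (23.9×8.41 + 3.52×1.51)/(23.9+3.52) = 206.3/27.42 = 7.524 mg/L.
Mixed L₀ = (23.9×3.91 + 3.52×130)/(27.42) = 551.0/27.42 = 20.10 mg/L.
Initial deficit D₀ = C_s − DO₀ = 9.88 − 7.524 = 2.356 mg/L.
t_c = (1/1.246) ln[(1.44/0.194)(1 − 2.356×1.246/(0.194×20.10))] = 0.8026 × ln(1.834) = 0.4869 d.
D_c = (0.194/1.44) × 20.10 × e^(−0.194×0.4869) = 0.1347 × 20.10 × 0.9099 = 2.463 mg/L.
Minimum DO = 9.88 − 2.463 = 7.417 mg/L.

t_c ≈ 0.487 d; minimum DO ≈ 7.42 mg/L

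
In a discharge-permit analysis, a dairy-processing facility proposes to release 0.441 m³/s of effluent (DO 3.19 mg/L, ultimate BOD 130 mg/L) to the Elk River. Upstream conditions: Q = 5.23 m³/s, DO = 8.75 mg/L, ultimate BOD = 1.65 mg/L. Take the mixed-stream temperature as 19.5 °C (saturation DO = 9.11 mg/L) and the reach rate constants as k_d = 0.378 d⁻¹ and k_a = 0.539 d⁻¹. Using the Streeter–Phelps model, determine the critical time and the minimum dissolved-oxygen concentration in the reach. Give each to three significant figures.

t_c ≈ 2.02 d; minimum DO ≈ 5.31 mg/L

Mixed DO = (5.23×8.75 + 0.441×3.19)/(5.23+0.441) = 47.17/5.671 = 8.318 mg/L.
Mixed L₀ = (5.23×1.65 + 0.441×130)/(5.671) = 65.96/5.671 = 11.63 mg/L.
Initial deficit D₀ = C_s − DO₀ = 9.11 − 8.318 = 0.7924 mg/L.
t_c = (1/0.1610) ln[(0.539/0.378)(1 − 0.7924×0.1610/(0.378×11.63))] = 6.211 × ln(1.385) = 2.021 d.
D_c = (0.378/0.539) × 11.63 × e^(−0.378×2.021) = 0.7013 × 11.63 × 0.4658 = 3.800 mg/L.
Minimum DO = 9.11 − 3.800 = 5.310 mg/L.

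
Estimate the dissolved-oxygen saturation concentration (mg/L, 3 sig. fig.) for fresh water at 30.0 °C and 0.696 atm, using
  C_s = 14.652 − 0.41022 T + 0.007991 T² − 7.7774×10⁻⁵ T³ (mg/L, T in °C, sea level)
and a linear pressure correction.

C_s ≈ 5.18 mg/L

At sea level: C_s = 14.652 − 0.41022×30.0 + 0.007991×30.0² − 7.7774×10⁻⁵×30.0³ = 7.437 mg/L.
Pressure correction: C_s' = 7.437 × 0.696 = 5.176 mg/L.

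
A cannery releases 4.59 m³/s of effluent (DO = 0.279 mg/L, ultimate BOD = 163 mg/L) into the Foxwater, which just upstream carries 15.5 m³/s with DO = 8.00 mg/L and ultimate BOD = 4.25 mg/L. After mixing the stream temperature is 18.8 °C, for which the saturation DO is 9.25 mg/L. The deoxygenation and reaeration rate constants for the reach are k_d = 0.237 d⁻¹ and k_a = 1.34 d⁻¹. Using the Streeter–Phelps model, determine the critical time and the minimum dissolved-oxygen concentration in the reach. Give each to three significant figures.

t_c ≈ 1.19 d; minimum DO ≈ 3.84 mg/L

Mixed DO = (15.5×8.00 + 4.59×0.279)/(15.5+4.59) = 125.3/20.09 = 6.236 mg/L.
Mixed L₀ = (15.5×4.25 + 4.59×163)/(20.09) = 814.0/20.09 = 40.52 mg/L.
Initial deficit D₀ = C_s − DO₀ = 9.25 − 6.236 = 3.014 mg/L.
t_c = (1/1.103) ln[(1.34/0.237)(1 − 3.014×1.103/(0.237×40.52))] = 0.9066 × ln(3.697) = 1.185 d.
D_c = (0.237/1.34) × 40.52 × e^(−0.237×1.185) = 0.1769 × 40.52 × 0.7551 = 5.411 mg/L.
Minimum DO = 9.25 − 5.411 = 3.839 mg/L.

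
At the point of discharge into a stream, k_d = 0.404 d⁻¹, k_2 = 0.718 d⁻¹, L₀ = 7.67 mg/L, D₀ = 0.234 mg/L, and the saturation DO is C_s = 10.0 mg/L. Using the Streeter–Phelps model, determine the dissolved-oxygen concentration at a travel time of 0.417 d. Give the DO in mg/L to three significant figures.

DO ≈ 8.80 mg/L

k_d L₀/(k_2−k_d) = 0.404×7.67/(0.718−0.404) = 3.099/0.3140 = 9.868 mg/L.
e^(−k_d t) = e^(−0.404×0.4170) = 0.8450; e^(−k_2 t) = e^(−0.718×0.4170) = 0.7413.
D = 9.868 × (0.8450 − 0.7413) + 0.234 × 0.7413 = 1.023 + 0.1735 = 1.197 mg/L.
DO = C_s − D = 10.0 − 1.197 = 8.803 mg/L.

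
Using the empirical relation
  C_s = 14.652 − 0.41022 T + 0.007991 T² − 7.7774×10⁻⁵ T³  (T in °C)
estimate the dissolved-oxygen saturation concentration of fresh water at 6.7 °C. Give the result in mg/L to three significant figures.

C_s = 14.652 − 0.41022×6.7 + 0.007991×6.7² − 7.7774×10⁻⁵×6.7³ = 12.24 mg/L.

C_s ≈ 12.2 mg/L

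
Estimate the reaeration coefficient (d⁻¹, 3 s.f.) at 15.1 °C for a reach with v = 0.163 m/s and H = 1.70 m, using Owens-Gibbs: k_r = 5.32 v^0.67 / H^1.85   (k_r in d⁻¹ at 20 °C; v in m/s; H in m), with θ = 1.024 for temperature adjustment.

k_r(20) = 5.32 × 0.163^0.67 / 1.70^1.85 = 5.32 × 0.2966 / 2.669 = 0.5912 d⁻¹.
k_r(15.1) = 0.5912 × 1.024^(15.1−20) = 0.5912 × 0.8903 = 0.5264 d⁻¹.

k_r ≈ 0.526 d⁻¹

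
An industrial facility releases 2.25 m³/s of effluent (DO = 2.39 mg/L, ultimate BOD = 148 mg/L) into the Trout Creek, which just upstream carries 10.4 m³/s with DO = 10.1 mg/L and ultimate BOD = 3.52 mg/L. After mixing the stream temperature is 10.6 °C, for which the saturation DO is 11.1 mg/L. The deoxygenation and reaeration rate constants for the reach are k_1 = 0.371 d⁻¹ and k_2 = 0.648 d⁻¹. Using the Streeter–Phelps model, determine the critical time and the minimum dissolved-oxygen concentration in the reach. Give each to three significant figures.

t_c ≈ 1.79 d; minimum DO ≈ 2.48 mg/L

Mixed DO = (10.4×10.1 + 2.25×2.39)/(10.4+2.25) = 110.4/12.65 = 8.729 mg/L.
Mixed L₀ = (10.4×3.52 + 2.25×148)/(12.65) = 369.6/12.65 = 29.22 mg/L.
Initial deficit D₀ = C_s − DO₀ = 11.1 − 8.729 = 2.371 mg/L.
t_c = (1/0.2770) ln[(0.648/0.371)(1 − 2.371×0.2770/(0.371×29.22))] = 3.610 × ln(1.641) = 1.788 d.
D_c = (0.371/0.648) × 29.22 × e^(−0.371×1.788) = 0.5725 × 29.22 × 0.5152 = 8.618 mg/L.
Minimum DO = 11.1 − 8.618 = 2.482 mg/L.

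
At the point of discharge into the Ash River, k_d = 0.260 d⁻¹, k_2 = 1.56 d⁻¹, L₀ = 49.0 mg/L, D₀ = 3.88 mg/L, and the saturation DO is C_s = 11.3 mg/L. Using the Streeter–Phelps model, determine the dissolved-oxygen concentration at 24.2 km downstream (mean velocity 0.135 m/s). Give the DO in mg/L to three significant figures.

DO ≈ 5.82 mg/L

Travel time t = x/v = 24.2 km / (0.135 m/s) = 24200 m / 0.135 m/s = 179300 s = 2.075 d.
k_d L₀/(k_2−k_d) = 0.260×49.0/(1.56−0.260) = 12.74/1.300 = 9.800 mg/L.
e^(−k_d t) = e^(−0.260×2.075) = 0.5831; e^(−k_2 t) = e^(−1.56×2.075) = 0.03930.
D = 9.800 × (0.5831 − 0.03930) + 3.88 × 0.03930 = 5.329 + 0.1525 = 5.482 mg/L.
DO = C_s − D = 11.3 − 5.482 = 5.818 mg/L.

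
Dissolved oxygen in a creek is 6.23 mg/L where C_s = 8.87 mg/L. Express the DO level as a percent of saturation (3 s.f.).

% saturation = C/C_s × 100 = 6.23/8.87 × 100 = 70.2 %.

70.2 % saturation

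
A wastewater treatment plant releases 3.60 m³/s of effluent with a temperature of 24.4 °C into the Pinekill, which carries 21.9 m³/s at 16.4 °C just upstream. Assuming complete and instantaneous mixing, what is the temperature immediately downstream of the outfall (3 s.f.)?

17.5 °C

Flow-weighted mixing: C = (Q_r C_r + Q_w C_w)/(Q_r + Q_w)
= (21.9×16.4 + 3.60×24.4)/(21.9 + 3.60) = 447.0/25.50 = 17.53 °C.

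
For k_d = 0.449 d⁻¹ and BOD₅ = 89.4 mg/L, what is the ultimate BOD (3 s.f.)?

BOD₅ = L₀(1 − e^(−5k_d)) ⇒ L₀ = BOD₅ / (1 − e^(−5×0.449))
= 89.4 / (1 − 0.1059) = 89.4 / 0.8941 = 99.99 mg/L.

L₀ ≈ 100 mg/L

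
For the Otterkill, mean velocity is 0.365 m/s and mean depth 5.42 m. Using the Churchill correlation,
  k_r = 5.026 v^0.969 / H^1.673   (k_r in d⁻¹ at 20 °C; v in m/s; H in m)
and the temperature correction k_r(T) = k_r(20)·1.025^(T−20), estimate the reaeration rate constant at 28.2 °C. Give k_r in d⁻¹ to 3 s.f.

k_r ≈ 0.137 d⁻¹

k_r(20) = 5.026 × 0.365^0.969 / 5.42^1.673 = 5.026 × 0.3766 / 16.90 = 0.1120 d⁻¹.
k_r(28.2) = 0.1120 × 1.025^(28.2−20) = 0.1120 × 1.224 = 0.1371 d⁻¹.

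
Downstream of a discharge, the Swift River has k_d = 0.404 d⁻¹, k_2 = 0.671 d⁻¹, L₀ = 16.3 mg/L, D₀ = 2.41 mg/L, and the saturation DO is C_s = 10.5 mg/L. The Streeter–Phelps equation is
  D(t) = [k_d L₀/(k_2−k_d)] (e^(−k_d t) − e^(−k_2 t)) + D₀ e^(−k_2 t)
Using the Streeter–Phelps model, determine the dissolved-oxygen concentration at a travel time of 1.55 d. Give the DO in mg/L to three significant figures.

DO ≈ 5.18 mg/L

k_d L₀/(k_2−k_d) = 0.404×16.3/(0.671−0.404) = 6.585/0.2670 = 24.66 mg/L.
e^(−k_d t) = e^(−0.404×1.550) = 0.5346; e^(−k_2 t) = e^(−0.671×1.550) = 0.3534.
D = 24.66 × (0.5346 − 0.3534) + 2.41 × 0.3534 = 4.469 + 0.8518 = 5.320 mg/L.
DO = C_s − D = 10.5 − 5.320 = 5.180 mg/L.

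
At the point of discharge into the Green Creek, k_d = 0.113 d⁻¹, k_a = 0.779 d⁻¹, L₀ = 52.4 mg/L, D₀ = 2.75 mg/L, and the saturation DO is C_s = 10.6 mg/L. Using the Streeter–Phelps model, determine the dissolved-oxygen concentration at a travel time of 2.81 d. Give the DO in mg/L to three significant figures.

DO ≈ 4.82 mg/L

k_d L₀/(k_a−k_d) = 0.113×52.4/(0.779−0.113) = 5.921/0.6660 = 8.891 mg/L.
e^(−k_d t) = e^(−0.113×2.810) = 0.7279; e^(−k_a t) = e^(−0.779×2.810) = 0.1120.
D = 8.891 × (0.7279 − 0.1120) + 2.75 × 0.1120 = 5.476 + 0.3081 = 5.784 mg/L.
DO = C_s − D = 10.6 − 5.784 = 4.816 mg/L.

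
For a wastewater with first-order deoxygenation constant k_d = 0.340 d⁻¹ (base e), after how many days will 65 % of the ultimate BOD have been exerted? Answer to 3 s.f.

t ≈ 3.09 d

y/L₀ = 1 − e^(−k_d t) = 0.65 ⇒ e^(−k_d t) = 0.350
t = −ln(0.350) / 0.340 = 1.050 / 0.340 = 3.088 d.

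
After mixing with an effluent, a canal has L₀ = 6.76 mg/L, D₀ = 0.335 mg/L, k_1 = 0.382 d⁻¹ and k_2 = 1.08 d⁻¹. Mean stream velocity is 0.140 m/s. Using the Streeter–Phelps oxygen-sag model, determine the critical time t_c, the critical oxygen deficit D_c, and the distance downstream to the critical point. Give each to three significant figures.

t_c ≈ 1.35 d; D_c ≈ 1.43 mg/L; x_c ≈ 16.4 km

t_c = [1/(k_2−k_1)] ln[(k_2/k_1)(1 − D₀(k_2−k_1)/(k_1 L₀))]
= [1/(1.08−0.382)] ln[(1.08/0.382)(1 − 0.335×0.6980/(0.382×6.76))]
= (1/0.6980) ln[2.827 × 0.9094] = 1.433 × ln(2.571) = 1.433 × 0.9444 = 1.353 d.
L(t_c) = L₀ e^(−k_1 t_c) = 6.76 × 0.5964 = 4.032 mg/L, and at the critical point k_2 D_c = k_1 L, so D_c = (0.382/1.08) × 4.032 = 1.426 mg/L.
x_c = v t_c = 0.140 m/s × 1.353 d × 86400 s/d = 16370 m ≈ 16.4 km.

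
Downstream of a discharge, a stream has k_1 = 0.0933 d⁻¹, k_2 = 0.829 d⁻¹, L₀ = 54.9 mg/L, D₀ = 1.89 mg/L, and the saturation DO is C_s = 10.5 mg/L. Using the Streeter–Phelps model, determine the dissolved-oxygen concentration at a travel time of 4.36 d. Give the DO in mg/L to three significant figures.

DO ≈ 6.00 mg/L

k_1 L₀/(k_2−k_1) = 0.0933×54.9/(0.829−0.0933) = 5.122/0.7357 = 6.962 mg/L.
e^(−k_1 t) = e^(−0.0933×4.360) = 0.6658; e^(−k_2 t) = e^(−0.829×4.360) = 0.02693.
D = 6.962 × (0.6658 − 0.02693) + 1.89 × 0.02693 = 4.448 + 0.05090 = 4.499 mg/L.
DO = C_s − D = 10.5 − 4.499 = 6.001 mg/L.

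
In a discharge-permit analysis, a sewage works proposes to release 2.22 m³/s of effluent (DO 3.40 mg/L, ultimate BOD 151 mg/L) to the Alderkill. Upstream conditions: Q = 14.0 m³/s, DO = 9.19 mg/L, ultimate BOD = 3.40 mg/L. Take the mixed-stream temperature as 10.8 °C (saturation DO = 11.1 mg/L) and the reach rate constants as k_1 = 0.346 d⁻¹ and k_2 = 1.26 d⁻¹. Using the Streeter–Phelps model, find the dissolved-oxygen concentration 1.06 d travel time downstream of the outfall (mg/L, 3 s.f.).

Mixed DO = (14.0×9.19 + 2.22×3.40)/(14.0+2.22) = 136.2/16.22 = 8.398 mg/L.
Mixed L₀ = (14.0×3.40 + 2.22×151)/(16.22) = 382.8/16.22 = 23.60 mg/L.
Initial deficit D₀ = C_s − DO₀ = 11.1 − 8.398 = 2.702 mg/L.
D(1.06) = [0.346×23.60/(1.26−0.346)](e^(−0.346×1.06) − e^(−1.26×1.06)) + 2.702 e^(−1.26×1.06)
= 8.935 × (0.6930 − 0.2630) + 2.702 × 0.2630 = 4.552 mg/L.
DO = 11.1 − 4.552 = 6.548 mg/L.

DO ≈ 6.55 mg/L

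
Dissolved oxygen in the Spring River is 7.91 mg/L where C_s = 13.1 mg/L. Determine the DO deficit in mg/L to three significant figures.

D = C_s − C = 13.1 − 7.91 = 5.19 mg/L.

D ≈ 5.19 mg/L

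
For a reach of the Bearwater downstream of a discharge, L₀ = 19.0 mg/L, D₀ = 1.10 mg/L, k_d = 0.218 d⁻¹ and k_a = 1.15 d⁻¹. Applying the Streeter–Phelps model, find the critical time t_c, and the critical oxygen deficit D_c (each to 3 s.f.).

With k_a/k_d = 5.275 and 1 − D₀(k_a−k_d)/(k_d L₀) = 0.7525,
t_c = ln(5.275 × 0.7525) / (1.15 − 0.218) = ln(3.970) / 0.9320 = 1.379/0.9320 = 1.479 d.
D_c = (k_d/k_a) L₀ e^(−k_d t_c) = (0.218/1.15) × 19.0 × e^(−0.218×1.479) = 0.1896 × 19.0 × 0.7244 = 2.609 mg/L.

t_c ≈ 1.48 d; D_c ≈ 2.61 mg/L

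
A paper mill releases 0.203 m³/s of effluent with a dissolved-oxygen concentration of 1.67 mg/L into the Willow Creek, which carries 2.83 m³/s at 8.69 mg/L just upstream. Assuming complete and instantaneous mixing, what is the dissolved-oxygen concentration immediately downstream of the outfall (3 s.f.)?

8.22 mg/L

Flow-weighted mixing: C = (Q_r C_r + Q_w C_w)/(Q_r + Q_w)
= (2.83×8.69 + 0.203×1.67)/(2.83 + 0.203) = 24.93/3.033 = 8.220 mg/L.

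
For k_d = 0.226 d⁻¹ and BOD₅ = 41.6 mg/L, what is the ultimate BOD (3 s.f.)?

BOD₅ = L₀(1 − e^(−5k_d)) ⇒ L₀ = BOD₅ / (1 − e^(−5×0.226))
= 41.6 / (1 − 0.3230) = 41.6 / 0.6770 = 61.45 mg/L.

L₀ ≈ 61.5 mg/L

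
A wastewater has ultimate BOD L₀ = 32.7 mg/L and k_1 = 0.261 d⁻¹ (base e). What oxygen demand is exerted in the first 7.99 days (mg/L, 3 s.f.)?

y ≈ 28.6 mg/L

y_t = L₀(1 − e^(−k_1 t)) = 32.7 × (1 − e^(−0.261×7.99))
= 32.7 × (1 − 0.1243) = 32.7 × 0.8757 = 28.64 mg/L.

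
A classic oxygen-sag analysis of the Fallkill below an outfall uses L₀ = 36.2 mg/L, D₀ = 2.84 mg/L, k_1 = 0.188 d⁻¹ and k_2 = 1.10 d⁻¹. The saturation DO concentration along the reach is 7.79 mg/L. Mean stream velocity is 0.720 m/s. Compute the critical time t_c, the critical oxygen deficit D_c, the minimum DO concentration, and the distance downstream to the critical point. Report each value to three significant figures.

With k_2/k_1 = 5.851 and 1 − D₀(k_2−k_1)/(k_1 L₀) = 0.6194,
t_c = ln(5.851 × 0.6194) / (1.10 − 0.188) = ln(3.624) / 0.9120 = 1.288/0.9120 = 1.412 d.
L(t_c) = L₀ e^(−k_1 t_c) = 36.2 × 0.7669 = 27.76 mg/L, and at the critical point k_2 D_c = k_1 L, so D_c = (0.188/1.10) × 27.76 = 4.745 mg/L.
Minimum DO = C_s − D_c = 7.79 − 4.745 = 3.045 mg/L.
x_c = v t_c = 0.720 m/s × 1.412 d × 86400 s/d = 87830 m ≈ 87.8 km.

t_c ≈ 1.41 d; D_c ≈ 4.74 mg/L; min DO ≈ 3.05 mg/L; x_c ≈ 87.8 km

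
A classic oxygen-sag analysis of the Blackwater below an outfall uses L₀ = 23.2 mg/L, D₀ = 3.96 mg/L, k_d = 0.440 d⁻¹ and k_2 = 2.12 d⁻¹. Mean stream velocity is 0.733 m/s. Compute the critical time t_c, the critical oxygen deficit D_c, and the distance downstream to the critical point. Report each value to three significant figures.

t_c = [1/(k_2−k_d)] ln[(k_2/k_d)(1 − D₀(k_2−k_d)/(k_d L₀))]
= [1/(2.12−0.440)] ln[(2.12/0.440)(1 − 3.96×1.680/(0.440×23.2))]
= (1/1.680) ln[4.818 × 0.3483] = 0.5952 × ln(1.678) = 0.5952 × 0.5176 = 0.3081 d.
D_c = (k_d/k_2) L₀ e^(−k_d t_c) = (0.440/2.12) × 23.2 × e^(−0.440×0.3081) = 0.2075 × 23.2 × 0.8732 = 4.205 mg/L.
x_c = v t_c = 0.733 m/s × 0.3081 d × 86400 s/d = 19510 m ≈ 19.5 km.

t_c ≈ 0.308 d; D_c ≈ 4.20 mg/L; x_c ≈ 19.5 km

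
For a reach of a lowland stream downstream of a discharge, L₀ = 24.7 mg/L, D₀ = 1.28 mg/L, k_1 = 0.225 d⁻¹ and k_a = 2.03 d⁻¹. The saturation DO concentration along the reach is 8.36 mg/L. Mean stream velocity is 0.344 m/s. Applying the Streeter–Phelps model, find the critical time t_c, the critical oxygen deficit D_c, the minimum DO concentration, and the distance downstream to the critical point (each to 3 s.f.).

t_c = [1/(k_a−k_1)] ln[(k_a/k_1)(1 − D₀(k_a−k_1)/(k_1 L₀))]
= [1/(2.03−0.225)] ln[(2.03/0.225)(1 − 1.28×1.805/(0.225×24.7))]
= (1/1.805) ln[9.022 × 0.5843] = 0.5540 × ln(5.271) = 0.5540 × 1.662 = 0.9209 d.
D_c = (k_1/k_a) L₀ e^(−k_1 t_c) = (0.225/2.03) × 24.7 × e^(−0.225×0.9209) = 0.1108 × 24.7 × 0.8128 = 2.225 mg/L.
Minimum DO = C_s − D_c = 8.36 − 2.225 = 6.135 mg/L.
x_c = v t_c = 0.344 m/s × 0.9209 d × 86400 s/d = 27370 m ≈ 27.4 km.

t_c ≈ 0.921 d; D_c ≈ 2.23 mg/L; min DO ≈ 6.13 mg/L; x_c ≈ 27.4 km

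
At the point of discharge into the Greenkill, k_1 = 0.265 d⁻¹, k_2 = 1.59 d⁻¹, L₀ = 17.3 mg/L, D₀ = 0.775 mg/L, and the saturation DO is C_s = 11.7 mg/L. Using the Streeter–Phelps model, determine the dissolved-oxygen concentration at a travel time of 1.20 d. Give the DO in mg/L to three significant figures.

k_1 L₀/(k_2−k_1) = 0.265×17.3/(1.59−0.265) = 4.585/1.325 = 3.460 mg/L.
e^(−k_1 t) = e^(−0.265×1.200) = 0.7276; e^(−k_2 t) = e^(−1.59×1.200) = 0.1484.
D = 3.460 × (0.7276 − 0.1484) + 0.775 × 0.1484 = 2.004 + 0.1150 = 2.119 mg/L.
DO = C_s − D = 11.7 − 2.119 = 9.581 mg/L.

DO ≈ 9.58 mg/L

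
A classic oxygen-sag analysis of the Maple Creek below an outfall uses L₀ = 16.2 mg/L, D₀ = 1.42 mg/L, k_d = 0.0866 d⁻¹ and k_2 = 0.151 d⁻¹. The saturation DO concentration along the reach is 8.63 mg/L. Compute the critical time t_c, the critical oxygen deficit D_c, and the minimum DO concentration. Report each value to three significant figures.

With k_2/k_d = 1.744 and 1 − D₀(k_2−k_d)/(k_d L₀) = 0.9348,
t_c = ln(1.744 × 0.9348) / (0.151 − 0.0866) = ln(1.630) / 0.06440 = 0.4886/0.06440 = 7.587 d.
L(t_c) = L₀ e^(−k_d t_c) = 16.2 × 0.5184 = 8.398 mg/L, and at the critical point k_2 D_c = k_d L, so D_c = (0.0866/0.151) × 8.398 = 4.816 mg/L.
Minimum DO = C_s − D_c = 8.63 − 4.816 = 3.814 mg/L.

t_c ≈ 7.59 d; D_c ≈ 4.82 mg/L; min DO ≈ 3.81 mg/L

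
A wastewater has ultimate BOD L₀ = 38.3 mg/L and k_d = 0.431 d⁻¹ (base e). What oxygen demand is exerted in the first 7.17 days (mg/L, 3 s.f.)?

y_t = L₀(1 − e^(−k_d t)) = 38.3 × (1 − e^(−0.431×7.17))
= 38.3 × (1 − 0.04549) = 38.3 × 0.9545 = 36.56 mg/L.

y ≈ 36.6 mg/L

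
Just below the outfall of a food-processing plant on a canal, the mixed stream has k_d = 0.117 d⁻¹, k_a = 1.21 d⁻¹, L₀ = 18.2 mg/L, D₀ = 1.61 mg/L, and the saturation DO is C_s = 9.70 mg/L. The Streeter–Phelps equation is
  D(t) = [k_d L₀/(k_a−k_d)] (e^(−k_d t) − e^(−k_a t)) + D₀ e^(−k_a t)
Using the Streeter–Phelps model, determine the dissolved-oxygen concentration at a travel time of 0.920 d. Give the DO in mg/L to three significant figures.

k_d L₀/(k_a−k_d) = 0.117×18.2/(1.21−0.117) = 2.129/1.093 = 1.948 mg/L.
e^(−k_d t) = e^(−0.117×0.9200) = 0.8980; e^(−k_a t) = e^(−1.21×0.9200) = 0.3285.
D = 1.948 × (0.8980 − 0.3285) + 1.61 × 0.3285 = 1.109 + 0.5289 = 1.638 mg/L.
DO = C_s − D = 9.70 − 1.638 = 8.062 mg/L.

DO ≈ 8.06 mg/L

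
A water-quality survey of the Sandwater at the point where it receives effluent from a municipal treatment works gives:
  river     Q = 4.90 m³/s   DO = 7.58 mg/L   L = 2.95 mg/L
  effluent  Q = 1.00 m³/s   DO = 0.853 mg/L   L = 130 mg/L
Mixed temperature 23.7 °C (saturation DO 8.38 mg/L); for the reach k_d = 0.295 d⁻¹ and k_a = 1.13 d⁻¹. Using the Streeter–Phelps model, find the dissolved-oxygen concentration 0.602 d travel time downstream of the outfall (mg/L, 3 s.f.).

DO ≈ 4.54 mg/L

Mixed DO = (4.90×7.58 + 1.00×0.853)/(4.90+1.00) = 38.00/5.900 = 6.440 mg/L.
Mixed L₀ = (4.90×2.95 + 1.00×130)/(5.900) = 144.5/5.900 = 24.48 mg/L.
Initial deficit D₀ = C_s − DO₀ = 8.38 − 6.440 = 1.940 mg/L.
D(0.602) = [0.295×24.48/(1.13−0.295)](e^(−0.295×0.602) − e^(−1.13×0.602)) + 1.940 e^(−1.13×0.602)
= 8.650 × (0.8373 − 0.5065) + 1.940 × 0.5065 = 3.844 mg/L.
DO = 8.38 − 3.844 = 4.536 mg/L.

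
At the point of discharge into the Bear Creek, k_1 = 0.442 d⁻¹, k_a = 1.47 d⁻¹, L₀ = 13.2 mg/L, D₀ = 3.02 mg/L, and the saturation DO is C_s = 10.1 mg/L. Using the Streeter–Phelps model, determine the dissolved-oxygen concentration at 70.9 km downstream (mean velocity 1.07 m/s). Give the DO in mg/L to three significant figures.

Travel time t = x/v = 70.9 km / (1.07 m/s) = 70900 m / 1.07 m/s = 66260 s = 0.7669 d.
k_1 L₀/(k_a−k_1) = 0.442×13.2/(1.47−0.442) = 5.834/1.028 = 5.675 mg/L.
e^(−k_1 t) = e^(−0.442×0.7669) = 0.7125; e^(−k_a t) = e^(−1.47×0.7669) = 0.3239.
D = 5.675 × (0.7125 − 0.3239) + 3.02 × 0.3239 = 2.206 + 0.9781 = 3.184 mg/L.
DO = C_s − D = 10.1 − 3.184 = 6.916 mg/L.

DO ≈ 6.92 mg/L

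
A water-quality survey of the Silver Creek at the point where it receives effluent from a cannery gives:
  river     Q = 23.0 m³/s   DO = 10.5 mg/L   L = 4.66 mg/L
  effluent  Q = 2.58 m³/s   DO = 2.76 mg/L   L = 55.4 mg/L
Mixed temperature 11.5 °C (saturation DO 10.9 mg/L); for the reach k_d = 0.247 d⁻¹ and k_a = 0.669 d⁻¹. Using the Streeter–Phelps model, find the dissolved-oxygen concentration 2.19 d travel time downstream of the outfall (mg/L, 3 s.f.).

DO ≈ 8.62 mg/L

Mixed DO = (23.0×10.5 + 2.58×2.76)/(23.0+2.58) = 248.6/25.58 = 9.719 mg/L.
Mixed L₀ = (23.0×4.66 + 2.58×55.4)/(25.58) = 250.1/25.58 = 9.778 mg/L.
Initial deficit D₀ = C_s − DO₀ = 10.9 − 9.719 = 1.181 mg/L.
D(2.19) = [0.247×9.778/(0.669−0.247)](e^(−0.247×2.19) − e^(−0.669×2.19)) + 1.181 e^(−0.669×2.19)
= 5.723 × (0.5822 − 0.2311) + 1.181 × 0.2311 = 2.282 mg/L.
DO = 10.9 − 2.282 = 8.618 mg/L.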